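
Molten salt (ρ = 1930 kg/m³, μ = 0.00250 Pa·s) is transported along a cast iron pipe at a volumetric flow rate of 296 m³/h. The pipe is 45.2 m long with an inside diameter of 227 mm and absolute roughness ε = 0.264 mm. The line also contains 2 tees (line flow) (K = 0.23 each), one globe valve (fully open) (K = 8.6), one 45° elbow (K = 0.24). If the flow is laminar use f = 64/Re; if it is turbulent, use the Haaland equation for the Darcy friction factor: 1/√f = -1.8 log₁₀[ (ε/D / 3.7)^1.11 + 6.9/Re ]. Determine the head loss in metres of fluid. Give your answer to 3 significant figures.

h_f ≈ 2.84 m

Q = 296 m³/h = 296/3600 = 0.08222 m³/s.
Cross-sectional area A = πD²/4 = π(0.227)²/4 = 0.04047 m²; mean velocity V = Q/A = 0.08222/0.04047 = 2.032 m/s.
Reynolds number Re = ρVD/μ = 1930 · 2.032 · 0.227 / 0.0025 = 3.56e+05.
Re > 4000 → turbulent. Relative roughness ε/D = 0.000264/0.227 = 0.00116. Haaland: 1/√f = -1.8 log₁₀[(0.00116/3.7)^1.11 + 6.9/3.56e+05] = -1.8 log₁₀[0.000129 + 1.94e-05] = 6.889, so f = 0.02107.
Total minor-loss coefficient ΣK = 2·0.23 + 1·8.6 + 1·0.24 = 9.3.
ΔP = [f·L/D + ΣK]·(ρV²/2) = [0.02107·45.2/0.227 + 9.3]·(1930·2.032²/2) = [4.195 + 9.3]·3983 = 5.375e+04 Pa.
Head loss h_f = ΔP/(ρg) = 5.375e+04/(1930·9.81) = 2.84 m.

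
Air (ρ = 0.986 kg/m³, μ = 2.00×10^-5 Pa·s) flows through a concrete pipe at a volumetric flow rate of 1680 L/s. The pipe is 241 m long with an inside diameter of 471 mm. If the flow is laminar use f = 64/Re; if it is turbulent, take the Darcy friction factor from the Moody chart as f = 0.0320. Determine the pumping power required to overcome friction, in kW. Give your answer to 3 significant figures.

P ≈ 1.26 kW

Q = 1680 L/s = 1680/1000 = 1.68 m³/s.
Cross-sectional area A = πD²/4 = π(0.471)²/4 = 0.1742 m²; mean velocity V = Q/A = 1.68/0.1742 = 9.642 m/s.
Reynolds number Re = ρVD/μ = 0.986 · 9.642 · 0.471 / 2e-05 = 2.239e+05.
Re > 4000 → turbulent; use the Moody-chart value f = 0.0320.
Darcy-Weisbach: ΔP = f(L/D)(ρV²/2) = 0.032·(241/0.471)·(0.986·9.642²/2) = 0.032·511.7·45.84 = 750.5 Pa.
Pumping power P = QΔP = 1.68·750.5 = 1261 W = 1.26 kW.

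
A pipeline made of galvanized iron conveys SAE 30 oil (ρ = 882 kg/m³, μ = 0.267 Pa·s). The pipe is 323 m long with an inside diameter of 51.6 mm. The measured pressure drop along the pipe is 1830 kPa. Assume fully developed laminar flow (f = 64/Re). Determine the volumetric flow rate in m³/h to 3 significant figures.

For laminar flow, f = 64/Re with Re = ρVD/μ, so Darcy-Weisbach reduces to ΔP = 32μLV/D². Solving for V: V = ΔP·D²/(32μL) = 1.83e+06·(0.0516)²/(32·0.267·323) = 1.766 m/s.
Check: Re = ρVD/μ = 882·1.766·0.0516/0.267 = 300.9 < 2300, so the laminar assumption holds.
Q = V·A = 1.766·(π/4·0.0516²) = 0.003692 m³/s = 13.3 m³/h.

Q ≈ 13.3 m³/h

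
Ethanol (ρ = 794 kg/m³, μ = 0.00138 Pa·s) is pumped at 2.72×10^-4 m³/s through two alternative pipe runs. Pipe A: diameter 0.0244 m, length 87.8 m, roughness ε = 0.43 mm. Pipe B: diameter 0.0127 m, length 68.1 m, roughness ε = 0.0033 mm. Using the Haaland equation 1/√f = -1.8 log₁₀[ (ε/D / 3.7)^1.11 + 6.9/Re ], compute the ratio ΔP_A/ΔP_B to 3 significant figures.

Pipe A: V = Q/A = 0.000272/0.0004676 = 0.5817 m/s; Re = 8166; ε/D = 0.0176; Haaland → f = 0.05112; ΔP_A = f(L/D)(ρV²/2) = 2.471e+04 Pa.
Pipe B: V = Q/A = 0.000272/0.0001267 = 2.147 m/s; Re = 1.569e+04; ε/D = 0.00026; Haaland → f = 0.02778; ΔP_B = f(L/D)(ρV²/2) = 2.727e+05 Pa.
ΔP_A/ΔP_B = 2.471e+04/2.727e+05 = 0.0906.

ΔP_A/ΔP_B ≈ 0.0906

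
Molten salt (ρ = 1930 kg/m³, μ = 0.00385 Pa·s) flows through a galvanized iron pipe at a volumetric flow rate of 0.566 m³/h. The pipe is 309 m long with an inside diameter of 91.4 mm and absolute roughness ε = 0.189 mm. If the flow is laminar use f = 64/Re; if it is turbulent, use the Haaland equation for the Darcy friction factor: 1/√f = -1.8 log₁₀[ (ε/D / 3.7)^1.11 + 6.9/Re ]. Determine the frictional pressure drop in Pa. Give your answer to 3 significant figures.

ΔP ≈ 109 Pa

Q = 0.566 m³/h = 0.566/3600 = 0.0001572 m³/s.
Cross-sectional area A = πD²/4 = π(0.0914)²/4 = 0.006561 m²; mean velocity V = Q/A = 0.0001572/0.006561 = 0.02396 m/s.
Reynolds number Re = ρVD/μ = 1930 · 0.02396 · 0.0914 / 0.00385 = 1098.
Re < 2300 → laminar flow, so f = 64/Re = 64/1098 = 0.05829 (the turbulent correlation is not needed).
Darcy-Weisbach: ΔP = f(L/D)(ρV²/2) = 0.05829·(309/0.0914)·(1930·0.02396²/2) = 0.05829·3381·0.5541 = 109.2 Pa.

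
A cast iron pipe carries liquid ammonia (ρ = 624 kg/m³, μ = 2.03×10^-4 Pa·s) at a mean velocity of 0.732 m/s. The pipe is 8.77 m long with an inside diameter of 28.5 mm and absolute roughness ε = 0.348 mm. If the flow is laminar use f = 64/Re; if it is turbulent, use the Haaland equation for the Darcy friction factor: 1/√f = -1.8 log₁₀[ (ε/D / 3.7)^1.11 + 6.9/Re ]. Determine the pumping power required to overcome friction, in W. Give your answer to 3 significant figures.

P ≈ 0.996 W

Reynolds number Re = ρVD/μ = 624 · 0.732 · 0.0285 / 0.000203 = 6.413e+04.
Re > 4000 → turbulent. Relative roughness ε/D = 0.000348/0.0285 = 0.0122. Haaland: 1/√f = -1.8 log₁₀[(0.0122/3.7)^1.11 + 6.9/6.413e+04] = -1.8 log₁₀[0.00176 + 0.000108] = 4.912, so f = 0.04145.
Darcy-Weisbach: ΔP = f(L/D)(ρV²/2) = 0.04145·(8.77/0.0285)·(624·0.732²/2) = 0.04145·307.7·167.2 = 2132 Pa.
Q = V·A = 0.732·0.0006379 = 0.000467 m³/s.
Pumping power P = QΔP = 0.000467·2132 = 0.9958 W = 0.996 W.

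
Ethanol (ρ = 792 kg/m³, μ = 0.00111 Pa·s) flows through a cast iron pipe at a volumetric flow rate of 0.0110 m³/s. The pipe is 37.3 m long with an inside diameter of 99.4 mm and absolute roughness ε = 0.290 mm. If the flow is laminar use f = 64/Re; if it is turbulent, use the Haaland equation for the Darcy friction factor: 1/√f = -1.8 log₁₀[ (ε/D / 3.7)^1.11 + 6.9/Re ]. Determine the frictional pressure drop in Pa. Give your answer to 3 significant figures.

Cross-sectional area A = πD²/4 = π(0.0994)²/4 = 0.00776 m²; mean velocity V = Q/A = 0.011/0.00776 = 1.418 m/s.
Reynolds number Re = ρVD/μ = 792 · 1.418 · 0.0994 / 0.00111 = 1.005e+05.
Re > 4000 → turbulent. Relative roughness ε/D = 0.00029/0.0994 = 0.00292. Haaland: 1/√f = -1.8 log₁₀[(0.00292/3.7)^1.11 + 6.9/1.005e+05] = -1.8 log₁₀[0.000359 + 6.86e-05] = 6.064, so f = 0.0272.
Darcy-Weisbach: ΔP = f(L/D)(ρV²/2) = 0.0272·(37.3/0.0994)·(792·1.418²/2) = 0.0272·375.3·795.7 = 8121 Pa.

ΔP ≈ 8120 Pa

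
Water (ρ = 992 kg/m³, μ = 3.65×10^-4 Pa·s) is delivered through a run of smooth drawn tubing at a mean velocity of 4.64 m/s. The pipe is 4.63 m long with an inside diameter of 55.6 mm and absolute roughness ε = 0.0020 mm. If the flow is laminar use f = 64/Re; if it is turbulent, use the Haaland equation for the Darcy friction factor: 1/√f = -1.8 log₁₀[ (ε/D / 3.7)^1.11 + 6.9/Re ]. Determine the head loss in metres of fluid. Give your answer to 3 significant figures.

Reynolds number Re = ρVD/μ = 992 · 4.64 · 0.0556 / 0.000365 = 7.012e+05.
Re > 4000 → turbulent. Relative roughness ε/D = 2e-06/0.0556 = 3.6e-05. Haaland: 1/√f = -1.8 log₁₀[(3.6e-05/3.7)^1.11 + 6.9/7.012e+05] = -1.8 log₁₀[2.73e-06 + 9.84e-06] = 8.821, so f = 0.01285.
Darcy-Weisbach: ΔP = f(L/D)(ρV²/2) = 0.01285·(4.63/0.0556)·(992·4.64²/2) = 0.01285·83.27·1.068e+04 = 1.143e+04 Pa.
Head loss h_f = ΔP/(ρg) = 1.143e+04/(992·9.81) = 1.17 m.

h_f ≈ 1.17 m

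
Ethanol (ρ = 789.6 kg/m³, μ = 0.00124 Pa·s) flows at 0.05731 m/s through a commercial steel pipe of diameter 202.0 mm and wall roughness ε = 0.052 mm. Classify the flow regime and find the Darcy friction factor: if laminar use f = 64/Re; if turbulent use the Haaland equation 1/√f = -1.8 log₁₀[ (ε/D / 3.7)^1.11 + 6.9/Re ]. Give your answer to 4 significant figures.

Re = ρVD/μ = 789.6·0.05731·0.202/0.00124 = 7372.
Re > 4000 → turbulent. ε/D = 5.2e-05/0.202 = 0.000257; Haaland: 1/√f = -1.8 log₁₀[2.43e-05 + 0.000936] = 5.432, so f = 0.03389.

f ≈ 0.03389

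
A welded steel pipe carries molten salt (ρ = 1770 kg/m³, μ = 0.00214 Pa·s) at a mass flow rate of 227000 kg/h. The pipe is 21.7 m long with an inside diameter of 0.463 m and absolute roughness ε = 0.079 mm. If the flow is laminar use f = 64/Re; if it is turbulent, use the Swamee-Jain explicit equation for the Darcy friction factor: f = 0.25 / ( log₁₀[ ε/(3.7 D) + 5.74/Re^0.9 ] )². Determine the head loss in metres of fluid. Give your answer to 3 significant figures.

h_f ≈ 0.00209 m

ṁ = 227000 kg/h = 227000/3600 = 63.06 kg/s.
A = πD²/4 = π(0.463)²/4 = 0.1684 m²; mean velocity V = ṁ/(ρA) = 63.06/(1770 · 0.1684) = 0.2116 m/s.
Reynolds number Re = ρVD/μ = 1770 · 0.2116 · 0.463 / 0.00214 = 8.103e+04.
Re > 4000 → turbulent. Relative roughness ε/D = 7.9e-05/0.463 = 0.000171. Swamee-Jain: f = 0.25/(log₁₀[0.000171/3.7 + 5.74/8.103e+04^0.9])² = 0.25/(log₁₀[4.61e-05 + 0.000219])² = 0.25/(-3.576)² = 0.01955.
Darcy-Weisbach: ΔP = f(L/D)(ρV²/2) = 0.01955·(21.7/0.463)·(1770·0.2116²/2) = 0.01955·46.87·39.62 = 36.3 Pa.
Head loss h_f = ΔP/(ρg) = 36.3/(1770·9.81) = 0.00209 m.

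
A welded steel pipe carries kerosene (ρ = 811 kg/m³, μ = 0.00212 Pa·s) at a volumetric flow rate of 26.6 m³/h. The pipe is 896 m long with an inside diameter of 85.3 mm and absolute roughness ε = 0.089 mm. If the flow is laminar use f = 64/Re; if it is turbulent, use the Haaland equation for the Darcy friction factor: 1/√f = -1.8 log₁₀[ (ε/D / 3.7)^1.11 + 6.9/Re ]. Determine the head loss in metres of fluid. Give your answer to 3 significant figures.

Q = 26.6 m³/h = 26.6/3600 = 0.007389 m³/s.
Cross-sectional area A = πD²/4 = π(0.0853)²/4 = 0.005715 m²; mean velocity V = Q/A = 0.007389/0.005715 = 1.293 m/s.
Reynolds number Re = ρVD/μ = 811 · 1.293 · 0.0853 / 0.00212 = 4.219e+04.
Re > 4000 → turbulent. Relative roughness ε/D = 8.9e-05/0.0853 = 0.00104. Haaland: 1/√f = -1.8 log₁₀[(0.00104/3.7)^1.11 + 6.9/4.219e+04] = -1.8 log₁₀[0.000115 + 0.000164] = 6.4, so f = 0.02441.
Darcy-Weisbach: ΔP = f(L/D)(ρV²/2) = 0.02441·(896/0.0853)·(811·1.293²/2) = 0.02441·1.05e+04·677.9 = 1.739e+05 Pa.
Head loss h_f = ΔP/(ρg) = 1.739e+05/(811·9.81) = 21.9 m.

h_f ≈ 21.9 m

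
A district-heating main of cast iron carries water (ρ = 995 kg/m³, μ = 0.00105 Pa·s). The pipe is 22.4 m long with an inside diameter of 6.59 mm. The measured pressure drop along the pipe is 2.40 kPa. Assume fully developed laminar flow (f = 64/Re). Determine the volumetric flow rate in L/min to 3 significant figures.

For laminar flow, f = 64/Re with Re = ρVD/μ, so Darcy-Weisbach reduces to ΔP = 32μLV/D². Solving for V: V = ΔP·D²/(32μL) = 2400·(0.00659)²/(32·0.00105·22.4) = 0.1385 m/s.
Check: Re = ρVD/μ = 995·0.1385·0.00659/0.00105 = 864.8 < 2300, so the laminar assumption holds.
Q = V·A = 0.1385·(π/4·0.00659²) = 4.723e-06 m³/s = 0.283 L/min.

Q ≈ 0.283 L/min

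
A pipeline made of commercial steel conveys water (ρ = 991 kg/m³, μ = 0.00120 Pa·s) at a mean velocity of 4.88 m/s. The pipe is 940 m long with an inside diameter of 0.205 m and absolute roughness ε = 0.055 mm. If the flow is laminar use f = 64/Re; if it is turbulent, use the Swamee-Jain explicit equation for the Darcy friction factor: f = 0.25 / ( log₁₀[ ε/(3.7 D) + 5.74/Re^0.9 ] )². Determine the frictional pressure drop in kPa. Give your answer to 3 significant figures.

Reynolds number Re = ρVD/μ = 991 · 4.88 · 0.205 / 0.0012 = 8.262e+05.
Re > 4000 → turbulent. Relative roughness ε/D = 5.5e-05/0.205 = 0.000268. Swamee-Jain: f = 0.25/(log₁₀[0.000268/3.7 + 5.74/8.262e+05^0.9])² = 0.25/(log₁₀[7.25e-05 + 2.71e-05])² = 0.25/(-4.002)² = 0.01561.
Darcy-Weisbach: ΔP = f(L/D)(ρV²/2) = 0.01561·(940/0.205)·(991·4.88²/2) = 0.01561·4585·1.18e+04 = 8.448e+05 Pa.
ΔP = 8.448e+05 Pa = 845 kPa.

ΔP ≈ 845 kPa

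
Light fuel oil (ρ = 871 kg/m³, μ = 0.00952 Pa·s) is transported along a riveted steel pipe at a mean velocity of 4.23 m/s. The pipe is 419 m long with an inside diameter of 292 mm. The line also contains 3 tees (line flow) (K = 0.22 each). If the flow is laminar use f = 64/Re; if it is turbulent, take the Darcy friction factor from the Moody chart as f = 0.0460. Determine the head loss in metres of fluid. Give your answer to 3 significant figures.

h_f ≈ 60.8 m

Reynolds number Re = ρVD/μ = 871 · 4.23 · 0.292 / 0.00952 = 1.13e+05.
Re > 4000 → turbulent; use the Moody-chart value f = 0.0460.
Total minor-loss coefficient ΣK = 3·0.22 = 0.66.
ΔP = [f·L/D + ΣK]·(ρV²/2) = [0.046·419/0.292 + 0.66]·(871·4.23²/2) = [66.01 + 0.66]·7792 = 5.195e+05 Pa.
Head loss h_f = ΔP/(ρg) = 5.195e+05/(871·9.81) = 60.8 m.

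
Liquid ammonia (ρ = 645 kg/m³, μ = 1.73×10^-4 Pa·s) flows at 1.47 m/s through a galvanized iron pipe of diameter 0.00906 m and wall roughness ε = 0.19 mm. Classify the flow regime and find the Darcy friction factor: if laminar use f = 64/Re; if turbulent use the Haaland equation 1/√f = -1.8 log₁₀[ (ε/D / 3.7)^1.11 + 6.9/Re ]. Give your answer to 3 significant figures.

Re = ρVD/μ = 645·1.47·0.00906/0.000173 = 4.965e+04.
Re > 4000 → turbulent. ε/D = 0.00019/0.00906 = 0.021; Haaland: 1/√f = -1.8 log₁₀[0.00321 + 0.000139] = 4.456, so f = 0.05037.

f ≈ 0.0504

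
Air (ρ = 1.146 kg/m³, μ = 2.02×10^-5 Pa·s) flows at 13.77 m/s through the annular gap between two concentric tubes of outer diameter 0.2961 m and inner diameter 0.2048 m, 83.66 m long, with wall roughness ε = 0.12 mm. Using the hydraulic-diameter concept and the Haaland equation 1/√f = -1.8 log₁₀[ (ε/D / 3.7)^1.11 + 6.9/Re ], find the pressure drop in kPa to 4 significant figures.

Hydraulic diameter D_h = 4A/P = D_o - D_i = 0.2961 - 0.2048 = 0.0913 m.
Re = ρVD_h/μ = 1.146·13.77·0.0913/2.02e-05 = 7.132e+04.
ε/D_h = 0.00012/0.0913 = 0.00131; Haaland gives 1/√f = -1.8 log₁₀[0.000148+9.67e-05] = 6.499, so f = 0.02367.
ΔP = f(L/D_h)(ρV²/2) = 0.02367·83.66/0.0913·108.6 = 2357 Pa.
ΔP = 2.357 kPa.

ΔP ≈ 2.357 kPa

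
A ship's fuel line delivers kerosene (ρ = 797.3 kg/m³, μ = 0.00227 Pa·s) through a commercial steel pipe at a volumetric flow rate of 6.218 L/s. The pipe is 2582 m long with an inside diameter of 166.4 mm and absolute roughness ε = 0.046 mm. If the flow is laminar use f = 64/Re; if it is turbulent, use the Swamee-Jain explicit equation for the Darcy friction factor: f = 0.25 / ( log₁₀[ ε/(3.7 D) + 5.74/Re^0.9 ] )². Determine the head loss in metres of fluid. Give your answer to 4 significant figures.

Q = 6.218 L/s = 6.218/1000 = 0.006218 m³/s.
Cross-sectional area A = πD²/4 = π(0.1664)²/4 = 0.02175 m²; mean velocity V = Q/A = 0.006218/0.02175 = 0.2859 m/s.
Reynolds number Re = ρVD/μ = 797.3 · 0.2859 · 0.1664 / 0.00227 = 1.671e+04.
Re > 4000 → turbulent. Relative roughness ε/D = 4.6e-05/0.1664 = 0.000276. Swamee-Jain: f = 0.25/(log₁₀[0.000276/3.7 + 5.74/1.671e+04^0.9])² = 0.25/(log₁₀[7.47e-05 + 0.000908])² = 0.25/(-3.007)² = 0.02764.
Darcy-Weisbach: ΔP = f(L/D)(ρV²/2) = 0.02764·(2582/0.1664)·(797.3·0.2859²/2) = 0.02764·1.552e+04·32.59 = 1.398e+04 Pa.
Head loss h_f = ΔP/(ρg) = 1.398e+04/(797.3·9.81) = 1.787 m.

h_f ≈ 1.787 m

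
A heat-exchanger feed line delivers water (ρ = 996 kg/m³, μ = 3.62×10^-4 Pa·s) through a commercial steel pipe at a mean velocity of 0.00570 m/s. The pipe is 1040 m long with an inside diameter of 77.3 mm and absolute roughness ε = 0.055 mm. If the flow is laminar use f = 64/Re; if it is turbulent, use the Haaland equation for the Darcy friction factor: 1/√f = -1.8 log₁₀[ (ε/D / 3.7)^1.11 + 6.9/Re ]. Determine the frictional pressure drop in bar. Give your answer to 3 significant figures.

Reynolds number Re = ρVD/μ = 996 · 0.0057 · 0.0773 / 0.000362 = 1212.
Re < 2300 → laminar flow, so f = 64/Re = 64/1212 = 0.05279 (the turbulent correlation is not needed).
Darcy-Weisbach: ΔP = f(L/D)(ρV²/2) = 0.05279·(1040/0.0773)·(996·0.0057²/2) = 0.05279·1.345e+04·0.01618 = 11.49 Pa.
ΔP = 11.49 Pa = 1.15×10^-4 bar.

ΔP ≈ 1.15×10^-4 bar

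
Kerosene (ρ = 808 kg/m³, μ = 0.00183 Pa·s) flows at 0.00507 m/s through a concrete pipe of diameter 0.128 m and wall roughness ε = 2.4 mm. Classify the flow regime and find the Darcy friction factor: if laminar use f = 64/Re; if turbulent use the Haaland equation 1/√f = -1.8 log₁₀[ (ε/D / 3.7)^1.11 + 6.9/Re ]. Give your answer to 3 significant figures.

Re = ρVD/μ = 808·0.00507·0.128/0.00183 = 286.5.
Re < 2300 → laminar, so f = 64/Re = 0.2234 (roughness is irrelevant in laminar flow).

f ≈ 0.223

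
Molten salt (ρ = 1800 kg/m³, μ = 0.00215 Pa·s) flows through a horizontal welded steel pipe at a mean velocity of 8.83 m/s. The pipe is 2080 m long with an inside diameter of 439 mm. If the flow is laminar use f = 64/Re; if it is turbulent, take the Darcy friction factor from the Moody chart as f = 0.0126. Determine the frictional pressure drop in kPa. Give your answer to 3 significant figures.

ΔP ≈ 4190 kPa

Reynolds number Re = ρVD/μ = 1800 · 8.83 · 0.439 / 0.00215 = 3.245e+06.
Re > 4000 → turbulent; use the Moody-chart value f = 0.0126.
Darcy-Weisbach: ΔP = f(L/D)(ρV²/2) = 0.0126·(2080/0.439)·(1800·8.83²/2) = 0.0126·4738·7.017e+04 = 4.189e+06 Pa.
ΔP = 4.189e+06 Pa = 4190 kPa.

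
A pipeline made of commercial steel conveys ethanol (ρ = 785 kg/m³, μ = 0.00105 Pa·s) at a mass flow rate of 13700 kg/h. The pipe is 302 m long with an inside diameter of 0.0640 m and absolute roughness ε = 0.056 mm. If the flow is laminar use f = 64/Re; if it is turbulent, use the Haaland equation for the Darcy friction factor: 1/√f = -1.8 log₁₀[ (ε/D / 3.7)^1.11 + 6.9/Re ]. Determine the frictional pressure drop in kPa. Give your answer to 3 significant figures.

ṁ = 13700 kg/h = 13700/3600 = 3.806 kg/s.
A = πD²/4 = π(0.064)²/4 = 0.003217 m²; mean velocity V = ṁ/(ρA) = 3.806/(785 · 0.003217) = 1.507 m/s.
Reynolds number Re = ρVD/μ = 785 · 1.507 · 0.064 / 0.00105 = 7.21e+04.
Re > 4000 → turbulent. Relative roughness ε/D = 5.6e-05/0.064 = 0.000875. Haaland: 1/√f = -1.8 log₁₀[(0.000875/3.7)^1.11 + 6.9/7.21e+04] = -1.8 log₁₀[9.44e-05 + 9.57e-05] = 6.698, so f = 0.02229.
Darcy-Weisbach: ΔP = f(L/D)(ρV²/2) = 0.02229·(302/0.064)·(785·1.507²/2) = 0.02229·4719·891.3 = 9.375e+04 Pa.
ΔP = 9.375e+04 Pa = 93.8 kPa.

ΔP ≈ 93.8 kPa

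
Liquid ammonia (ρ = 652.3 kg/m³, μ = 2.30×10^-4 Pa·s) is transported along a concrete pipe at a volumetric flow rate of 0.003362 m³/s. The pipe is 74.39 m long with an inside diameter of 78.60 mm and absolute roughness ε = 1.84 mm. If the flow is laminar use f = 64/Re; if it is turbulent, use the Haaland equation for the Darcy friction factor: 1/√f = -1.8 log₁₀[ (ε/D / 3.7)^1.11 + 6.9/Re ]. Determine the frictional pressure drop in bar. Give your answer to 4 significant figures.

Cross-sectional area A = πD²/4 = π(0.0786)²/4 = 0.004852 m²; mean velocity V = Q/A = 0.003362/0.004852 = 0.6929 m/s.
Reynolds number Re = ρVD/μ = 652.3 · 0.6929 · 0.0786 / 0.00023 = 1.545e+05.
Re > 4000 → turbulent. Relative roughness ε/D = 0.00184/0.0786 = 0.0234. Haaland: 1/√f = -1.8 log₁₀[(0.0234/3.7)^1.11 + 6.9/1.545e+05] = -1.8 log₁₀[0.00363 + 4.47e-05] = 4.384, so f = 0.05204.
Darcy-Weisbach: ΔP = f(L/D)(ρV²/2) = 0.05204·(74.39/0.0786)·(652.3·0.6929²/2) = 0.05204·946.4·156.6 = 7712 Pa.
ΔP = 7712 Pa = 0.07712 bar.

ΔP ≈ 0.07712 bar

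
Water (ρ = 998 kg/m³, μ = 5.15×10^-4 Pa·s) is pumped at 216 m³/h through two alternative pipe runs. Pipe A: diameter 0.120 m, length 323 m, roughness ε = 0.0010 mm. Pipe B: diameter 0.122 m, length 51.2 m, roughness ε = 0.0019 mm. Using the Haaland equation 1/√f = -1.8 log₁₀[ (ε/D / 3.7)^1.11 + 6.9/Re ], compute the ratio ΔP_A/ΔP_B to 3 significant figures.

Pipe A: V = Q/A = 0.06/0.01131 = 5.305 m/s; Re = 1.234e+06; ε/D = 8.33e-06; Haaland → f = 0.01136; ΔP_A = f(L/D)(ρV²/2) = 4.294e+05 Pa.
Pipe B: V = Q/A = 0.06/0.01169 = 5.133 m/s; Re = 1.213e+06; ε/D = 1.56e-05; Haaland → f = 0.01155; ΔP_B = f(L/D)(ρV²/2) = 6.371e+04 Pa.
ΔP_A/ΔP_B = 4.294e+05/6.371e+04 = 6.74.

ΔP_A/ΔP_B ≈ 6.74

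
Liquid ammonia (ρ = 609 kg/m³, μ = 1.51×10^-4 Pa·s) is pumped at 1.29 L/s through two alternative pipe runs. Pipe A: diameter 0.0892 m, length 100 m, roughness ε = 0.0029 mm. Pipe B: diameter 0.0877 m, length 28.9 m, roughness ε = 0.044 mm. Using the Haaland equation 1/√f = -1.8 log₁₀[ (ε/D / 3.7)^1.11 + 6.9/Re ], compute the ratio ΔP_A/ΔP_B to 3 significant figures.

Pipe A: V = Q/A = 0.00129/0.006249 = 0.2064 m/s; Re = 7.426e+04; ε/D = 3.25e-05; Haaland → f = 0.01909; ΔP_A = f(L/D)(ρV²/2) = 277.7 Pa.
Pipe B: V = Q/A = 0.00129/0.006041 = 0.2136 m/s; Re = 7.553e+04; ε/D = 0.000502; Haaland → f = 0.02086; ΔP_B = f(L/D)(ρV²/2) = 95.44 Pa.
ΔP_A/ΔP_B = 277.7/95.44 = 2.91.

ΔP_A/ΔP_B ≈ 2.91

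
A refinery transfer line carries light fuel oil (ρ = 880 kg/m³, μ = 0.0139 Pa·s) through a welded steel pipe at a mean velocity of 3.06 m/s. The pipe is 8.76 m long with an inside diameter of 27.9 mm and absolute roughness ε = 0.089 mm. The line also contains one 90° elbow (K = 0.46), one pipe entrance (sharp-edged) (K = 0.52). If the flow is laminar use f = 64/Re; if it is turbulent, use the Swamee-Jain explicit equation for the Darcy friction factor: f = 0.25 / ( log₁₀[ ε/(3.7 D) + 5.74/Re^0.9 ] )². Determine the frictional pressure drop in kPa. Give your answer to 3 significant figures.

ΔP ≈ 56.9 kPa

Reynolds number Re = ρVD/μ = 880 · 3.06 · 0.0279 / 0.0139 = 5405.
Re > 4000 → turbulent. Relative roughness ε/D = 8.9e-05/0.0279 = 0.00319. Swamee-Jain: f = 0.25/(log₁₀[0.00319/3.7 + 5.74/5405^0.9])² = 0.25/(log₁₀[0.000862 + 0.00251])² = 0.25/(-2.472)² = 0.0409.
Total minor-loss coefficient ΣK = 1·0.46 + 1·0.52 = 0.98.
ΔP = [f·L/D + ΣK]·(ρV²/2) = [0.0409·8.76/0.0279 + 0.98]·(880·3.06²/2) = [12.84 + 0.98]·4120 = 5.695e+04 Pa.
ΔP = 5.695e+04 Pa = 56.9 kPa.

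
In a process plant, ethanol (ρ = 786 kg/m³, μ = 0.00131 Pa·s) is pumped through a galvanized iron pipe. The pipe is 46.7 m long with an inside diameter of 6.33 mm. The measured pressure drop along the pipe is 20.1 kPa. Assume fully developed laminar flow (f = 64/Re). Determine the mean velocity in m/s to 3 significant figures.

V ≈ 0.411 m/s

For laminar flow, f = 64/Re with Re = ρVD/μ, so Darcy-Weisbach reduces to ΔP = 32μLV/D². Solving for V: V = ΔP·D²/(32μL) = 2.01e+04·(0.00633)²/(32·0.00131·46.7) = 0.4114 m/s.
Check: Re = ρVD/μ = 786·0.4114·0.00633/0.00131 = 1563 < 2300, so the laminar assumption holds.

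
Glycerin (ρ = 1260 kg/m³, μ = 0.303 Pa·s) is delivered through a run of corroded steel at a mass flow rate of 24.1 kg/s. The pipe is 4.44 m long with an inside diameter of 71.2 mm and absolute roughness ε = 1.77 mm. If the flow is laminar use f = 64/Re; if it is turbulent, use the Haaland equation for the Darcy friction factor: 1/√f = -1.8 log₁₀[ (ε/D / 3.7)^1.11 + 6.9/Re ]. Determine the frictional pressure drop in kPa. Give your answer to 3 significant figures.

ΔP ≈ 40.8 kPa

A = πD²/4 = π(0.0712)²/4 = 0.003982 m²; mean velocity V = ṁ/(ρA) = 24.1/(1260 · 0.003982) = 4.804 m/s.
Reynolds number Re = ρVD/μ = 1260 · 4.804 · 0.0712 / 0.303 = 1422.
Re < 2300 → laminar flow, so f = 64/Re = 64/1422 = 0.045 (the turbulent correlation is not needed).
Darcy-Weisbach: ΔP = f(L/D)(ρV²/2) = 0.045·(4.44/0.0712)·(1260·4.804²/2) = 0.045·62.36·1.454e+04 = 4.08e+04 Pa.
ΔP = 4.08e+04 Pa = 40.8 kPa.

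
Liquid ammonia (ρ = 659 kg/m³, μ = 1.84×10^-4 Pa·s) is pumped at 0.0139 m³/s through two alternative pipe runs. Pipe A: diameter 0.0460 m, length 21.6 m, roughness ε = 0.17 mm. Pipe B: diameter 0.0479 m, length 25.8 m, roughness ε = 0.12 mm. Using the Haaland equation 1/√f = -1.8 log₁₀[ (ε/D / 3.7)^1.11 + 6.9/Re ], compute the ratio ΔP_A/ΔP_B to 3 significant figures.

Pipe A: V = Q/A = 0.0139/0.001662 = 8.364 m/s; Re = 1.378e+06; ε/D = 0.0037; Haaland → f = 0.0279; ΔP_A = f(L/D)(ρV²/2) = 3.02e+05 Pa.
Pipe B: V = Q/A = 0.0139/0.001802 = 7.714 m/s; Re = 1.323e+06; ε/D = 0.00251; Haaland → f = 0.02504; ΔP_B = f(L/D)(ρV²/2) = 2.644e+05 Pa.
ΔP_A/ΔP_B = 3.02e+05/2.644e+05 = 1.14.

ΔP_A/ΔP_B ≈ 1.14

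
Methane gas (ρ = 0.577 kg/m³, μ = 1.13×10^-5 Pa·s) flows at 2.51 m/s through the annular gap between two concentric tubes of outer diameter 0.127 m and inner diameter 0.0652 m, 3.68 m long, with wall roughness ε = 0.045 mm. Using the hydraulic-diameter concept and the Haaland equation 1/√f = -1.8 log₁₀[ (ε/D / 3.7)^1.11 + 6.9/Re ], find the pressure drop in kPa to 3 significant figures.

Hydraulic diameter D_h = 4A/P = D_o - D_i = 0.127 - 0.0652 = 0.0618 m.
Re = ρVD_h/μ = 0.577·2.51·0.0618/1.13e-05 = 7921.
ε/D_h = 4.5e-05/0.0618 = 0.000728; Haaland gives 1/√f = -1.8 log₁₀[7.7e-05+0.000871] = 5.442, so f = 0.03377.
ΔP = f(L/D_h)(ρV²/2) = 0.03377·3.68/0.0618·1.818 = 3.655 Pa.
ΔP = 0.00366 kPa.

ΔP ≈ 0.00366 kPa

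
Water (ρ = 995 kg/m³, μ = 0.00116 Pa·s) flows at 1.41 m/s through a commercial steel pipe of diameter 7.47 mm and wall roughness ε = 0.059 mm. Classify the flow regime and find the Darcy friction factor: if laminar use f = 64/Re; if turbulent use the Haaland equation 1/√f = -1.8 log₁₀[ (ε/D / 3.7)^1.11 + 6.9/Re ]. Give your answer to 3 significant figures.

f ≈ 0.0413

Re = ρVD/μ = 995·1.41·0.00747/0.00116 = 9035.
Re > 4000 → turbulent. ε/D = 5.9e-05/0.00747 = 0.0079; Haaland: 1/√f = -1.8 log₁₀[0.00109 + 0.000764] = 4.919, so f = 0.04132.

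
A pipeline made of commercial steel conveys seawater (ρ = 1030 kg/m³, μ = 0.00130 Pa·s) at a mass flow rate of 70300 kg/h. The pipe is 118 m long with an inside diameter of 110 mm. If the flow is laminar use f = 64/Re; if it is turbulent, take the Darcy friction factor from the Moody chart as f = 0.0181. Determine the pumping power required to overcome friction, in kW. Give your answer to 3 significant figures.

P ≈ 0.755 kW

ṁ = 70300 kg/h = 70300/3600 = 19.53 kg/s.
A = πD²/4 = π(0.11)²/4 = 0.009503 m²; mean velocity V = ṁ/(ρA) = 19.53/(1030 · 0.009503) = 1.995 m/s.
Reynolds number Re = ρVD/μ = 1030 · 1.995 · 0.11 / 0.0013 = 1.739e+05.
Re > 4000 → turbulent; use the Moody-chart value f = 0.0181.
Darcy-Weisbach: ΔP = f(L/D)(ρV²/2) = 0.0181·(118/0.11)·(1030·1.995²/2) = 0.0181·1073·2050 = 3.98e+04 Pa.
Q = ṁ/ρ = 19.53/1030 = 0.01896 m³/s.
Pumping power P = QΔP = 0.01896·3.98e+04 = 754.5 W = 0.755 kW.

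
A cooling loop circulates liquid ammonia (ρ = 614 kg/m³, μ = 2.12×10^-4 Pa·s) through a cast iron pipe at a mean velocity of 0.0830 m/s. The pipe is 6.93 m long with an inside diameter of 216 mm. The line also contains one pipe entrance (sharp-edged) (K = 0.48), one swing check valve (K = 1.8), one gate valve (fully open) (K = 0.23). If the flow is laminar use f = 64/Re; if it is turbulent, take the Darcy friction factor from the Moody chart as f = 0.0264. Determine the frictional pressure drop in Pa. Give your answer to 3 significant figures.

Reynolds number Re = ρVD/μ = 614 · 0.083 · 0.216 / 0.000212 = 5.192e+04.
Re > 4000 → turbulent; use the Moody-chart value f = 0.0264.
Total minor-loss coefficient ΣK = 1·0.48 + 1·1.8 + 1·0.23 = 2.51.
ΔP = [f·L/D + ΣK]·(ρV²/2) = [0.0264·6.93/0.216 + 2.51]·(614·0.083²/2) = [0.847 + 2.51]·2.115 = 7.1 Pa.

ΔP ≈ 7.10 Pa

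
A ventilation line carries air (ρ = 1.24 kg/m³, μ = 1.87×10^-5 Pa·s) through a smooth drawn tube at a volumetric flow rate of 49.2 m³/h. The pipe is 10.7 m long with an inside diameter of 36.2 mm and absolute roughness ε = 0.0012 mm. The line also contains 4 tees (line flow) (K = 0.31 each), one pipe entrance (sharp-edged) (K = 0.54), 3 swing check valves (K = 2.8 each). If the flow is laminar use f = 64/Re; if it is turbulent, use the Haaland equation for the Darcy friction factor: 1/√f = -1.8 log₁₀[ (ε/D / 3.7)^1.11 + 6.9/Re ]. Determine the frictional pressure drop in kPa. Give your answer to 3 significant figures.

Q = 49.2 m³/h = 49.2/3600 = 0.01367 m³/s.
Cross-sectional area A = πD²/4 = π(0.0362)²/4 = 0.001029 m²; mean velocity V = Q/A = 0.01367/0.001029 = 13.28 m/s.
Reynolds number Re = ρVD/μ = 1.24 · 13.28 · 0.0362 / 1.87e-05 = 3.187e+04.
Re > 4000 → turbulent. Relative roughness ε/D = 1.2e-06/0.0362 = 3.31e-05. Haaland: 1/√f = -1.8 log₁₀[(3.31e-05/3.7)^1.11 + 6.9/3.187e+04] = -1.8 log₁₀[2.49e-06 + 0.000216] = 6.587, so f = 0.02305.
Total minor-loss coefficient ΣK = 4·0.31 + 1·0.54 + 3·2.8 = 10.2.
ΔP = [f·L/D + ΣK]·(ρV²/2) = [0.02305·10.7/0.0362 + 10.2]·(1.24·13.28²/2) = [6.812 + 10.2]·109.3 = 1858 Pa.
ΔP = 1858 Pa = 1.86 kPa.

ΔP ≈ 1.86 kPa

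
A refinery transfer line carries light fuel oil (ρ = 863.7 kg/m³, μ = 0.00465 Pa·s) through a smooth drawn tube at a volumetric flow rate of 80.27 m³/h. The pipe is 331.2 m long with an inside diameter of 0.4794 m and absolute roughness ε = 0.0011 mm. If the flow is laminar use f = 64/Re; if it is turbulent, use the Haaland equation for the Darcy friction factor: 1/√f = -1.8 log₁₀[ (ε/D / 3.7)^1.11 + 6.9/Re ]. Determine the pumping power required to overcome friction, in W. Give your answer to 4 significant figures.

Q = 80.27 m³/h = 80.27/3600 = 0.0223 m³/s.
Cross-sectional area A = πD²/4 = π(0.4794)²/4 = 0.1805 m²; mean velocity V = Q/A = 0.0223/0.1805 = 0.1235 m/s.
Reynolds number Re = ρVD/μ = 863.7 · 0.1235 · 0.4794 / 0.00465 = 1.1e+04.
Re > 4000 → turbulent. Relative roughness ε/D = 1.1e-06/0.4794 = 2.29e-06. Haaland: 1/√f = -1.8 log₁₀[(2.29e-06/3.7)^1.11 + 6.9/1.1e+04] = -1.8 log₁₀[1.29e-07 + 0.000627] = 5.764, so f = 0.0301.
Darcy-Weisbach: ΔP = f(L/D)(ρV²/2) = 0.0301·(331.2/0.4794)·(863.7·0.1235²/2) = 0.0301·690.9·6.59 = 137 Pa.
Pumping power P = QΔP = 0.0223·137 = 3.0549 W = 3.055 W.

P ≈ 3.055 W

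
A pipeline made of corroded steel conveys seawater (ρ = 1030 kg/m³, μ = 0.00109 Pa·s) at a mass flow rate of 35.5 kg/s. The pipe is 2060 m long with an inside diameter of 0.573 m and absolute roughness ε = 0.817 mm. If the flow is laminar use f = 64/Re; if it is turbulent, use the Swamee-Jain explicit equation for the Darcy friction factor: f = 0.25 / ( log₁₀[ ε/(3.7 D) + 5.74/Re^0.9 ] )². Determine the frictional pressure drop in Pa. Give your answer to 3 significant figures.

A = πD²/4 = π(0.573)²/4 = 0.2579 m²; mean velocity V = ṁ/(ρA) = 35.5/(1030 · 0.2579) = 0.1337 m/s.
Reynolds number Re = ρVD/μ = 1030 · 0.1337 · 0.573 / 0.00109 = 7.237e+04.
Re > 4000 → turbulent. Relative roughness ε/D = 0.000817/0.573 = 0.00143. Swamee-Jain: f = 0.25/(log₁₀[0.00143/3.7 + 5.74/7.237e+04^0.9])² = 0.25/(log₁₀[0.000385 + 0.000243])² = 0.25/(-3.202)² = 0.02438.
Darcy-Weisbach: ΔP = f(L/D)(ρV²/2) = 0.02438·(2060/0.573)·(1030·0.1337²/2) = 0.02438·3595·9.2 = 806.5 Pa.

ΔP ≈ 807 Pa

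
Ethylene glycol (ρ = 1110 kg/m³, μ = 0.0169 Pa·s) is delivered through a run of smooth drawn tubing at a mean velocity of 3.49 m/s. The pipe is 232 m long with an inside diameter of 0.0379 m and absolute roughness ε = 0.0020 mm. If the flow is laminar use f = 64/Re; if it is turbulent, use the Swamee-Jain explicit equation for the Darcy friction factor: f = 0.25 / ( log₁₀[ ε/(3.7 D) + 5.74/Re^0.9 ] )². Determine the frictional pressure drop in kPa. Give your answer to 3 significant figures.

ΔP ≈ 1340 kPa

Reynolds number Re = ρVD/μ = 1110 · 3.49 · 0.0379 / 0.0169 = 8688.
Re > 4000 → turbulent. Relative roughness ε/D = 2e-06/0.0379 = 5.28e-05. Swamee-Jain: f = 0.25/(log₁₀[5.28e-05/3.7 + 5.74/8688^0.9])² = 0.25/(log₁₀[1.43e-05 + 0.00164])² = 0.25/(-2.782)² = 0.03229.
Darcy-Weisbach: ΔP = f(L/D)(ρV²/2) = 0.03229·(232/0.0379)·(1110·3.49²/2) = 0.03229·6121·6760 = 1.336e+06 Pa.
ΔP = 1.336e+06 Pa = 1340 kPa.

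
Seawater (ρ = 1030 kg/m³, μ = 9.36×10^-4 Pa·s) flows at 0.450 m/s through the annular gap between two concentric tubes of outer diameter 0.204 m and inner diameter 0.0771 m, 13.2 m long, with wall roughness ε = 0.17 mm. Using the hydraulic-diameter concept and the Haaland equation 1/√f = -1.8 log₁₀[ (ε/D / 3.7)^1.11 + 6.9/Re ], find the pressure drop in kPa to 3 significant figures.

ΔP ≈ 0.261 kPa

Hydraulic diameter D_h = 4A/P = D_o - D_i = 0.204 - 0.0771 = 0.1269 m.
Re = ρVD_h/μ = 1030·0.45·0.1269/0.000936 = 6.284e+04.
ε/D_h = 0.00017/0.1269 = 0.00134; Haaland gives 1/√f = -1.8 log₁₀[0.000151+0.00011] = 6.449, so f = 0.02404.
ΔP = f(L/D_h)(ρV²/2) = 0.02404·13.2/0.1269·104.3 = 260.8 Pa.
ΔP = 0.261 kPa.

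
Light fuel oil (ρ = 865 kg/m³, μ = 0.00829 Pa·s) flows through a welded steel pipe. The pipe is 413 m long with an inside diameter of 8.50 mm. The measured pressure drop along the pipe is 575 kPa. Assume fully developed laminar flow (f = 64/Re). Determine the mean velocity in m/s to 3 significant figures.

For laminar flow, f = 64/Re with Re = ρVD/μ, so Darcy-Weisbach reduces to ΔP = 32μLV/D². Solving for V: V = ΔP·D²/(32μL) = 5.75e+05·(0.0085)²/(32·0.00829·413) = 0.3792 m/s.
Check: Re = ρVD/μ = 865·0.3792·0.0085/0.00829 = 336.3 < 2300, so the laminar assumption holds.

V ≈ 0.379 m/s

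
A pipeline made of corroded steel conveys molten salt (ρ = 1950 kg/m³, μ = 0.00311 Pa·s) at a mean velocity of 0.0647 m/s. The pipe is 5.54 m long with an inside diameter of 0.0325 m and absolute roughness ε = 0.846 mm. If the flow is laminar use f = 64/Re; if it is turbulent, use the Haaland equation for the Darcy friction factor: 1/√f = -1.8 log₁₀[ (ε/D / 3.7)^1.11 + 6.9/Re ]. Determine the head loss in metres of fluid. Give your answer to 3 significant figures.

h_f ≈ 0.00177 m

Reynolds number Re = ρVD/μ = 1950 · 0.0647 · 0.0325 / 0.00311 = 1318.
Re < 2300 → laminar flow, so f = 64/Re = 64/1318 = 0.04854 (the turbulent correlation is not needed).
Darcy-Weisbach: ΔP = f(L/D)(ρV²/2) = 0.04854·(5.54/0.0325)·(1950·0.0647²/2) = 0.04854·170.5·4.081 = 33.77 Pa.
Head loss h_f = ΔP/(ρg) = 33.77/(1950·9.81) = 0.00177 m.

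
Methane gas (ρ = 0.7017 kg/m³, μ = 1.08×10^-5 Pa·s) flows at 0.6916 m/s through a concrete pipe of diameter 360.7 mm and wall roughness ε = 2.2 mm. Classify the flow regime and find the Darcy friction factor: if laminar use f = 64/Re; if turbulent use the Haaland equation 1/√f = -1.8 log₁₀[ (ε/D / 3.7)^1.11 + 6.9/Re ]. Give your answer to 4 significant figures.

f ≈ 0.03654

Re = ρVD/μ = 0.7017·0.6916·0.3607/1.08e-05 = 1.621e+04.
Re > 4000 → turbulent. ε/D = 0.0022/0.3607 = 0.0061; Haaland: 1/√f = -1.8 log₁₀[0.000815 + 0.000426] = 5.232, so f = 0.03654.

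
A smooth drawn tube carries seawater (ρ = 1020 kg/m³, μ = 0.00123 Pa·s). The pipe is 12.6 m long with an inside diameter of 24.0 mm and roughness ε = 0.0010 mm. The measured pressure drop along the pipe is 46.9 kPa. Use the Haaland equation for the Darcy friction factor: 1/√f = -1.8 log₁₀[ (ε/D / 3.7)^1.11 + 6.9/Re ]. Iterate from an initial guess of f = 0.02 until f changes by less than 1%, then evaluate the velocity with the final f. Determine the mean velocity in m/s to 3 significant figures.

Rearranging Darcy-Weisbach: V = √(2·ΔP·D/(f·L·ρ)). With ε/D = 1e-06/0.024 = 4.17e-05, iterate starting from f = 0.02:
  f = 0.02 → V = √(2·4.69e+04·0.024/(0.02·12.6·1020)) = 2.959 m/s; Re = ρVD/μ = 5.89e+04; f → 0.02009
Converged (Δf/f < 1%). With the final f = 0.02009: V = √(2·4.69e+04·0.024/(0.02009·12.6·1020)) = 2.953 m/s.

V ≈ 2.95 m/s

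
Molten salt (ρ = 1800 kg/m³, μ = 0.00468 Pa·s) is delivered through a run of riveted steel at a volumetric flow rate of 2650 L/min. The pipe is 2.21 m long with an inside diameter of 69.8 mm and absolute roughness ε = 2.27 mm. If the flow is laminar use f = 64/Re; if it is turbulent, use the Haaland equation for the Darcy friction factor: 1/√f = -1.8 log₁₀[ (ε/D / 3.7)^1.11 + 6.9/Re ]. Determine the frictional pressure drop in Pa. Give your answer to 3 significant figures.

Q = 2650 L/min = 2650/60000 = 0.04417 m³/s.
Cross-sectional area A = πD²/4 = π(0.0698)²/4 = 0.003826 m²; mean velocity V = Q/A = 0.04417/0.003826 = 11.54 m/s.
Reynolds number Re = ρVD/μ = 1800 · 11.54 · 0.0698 / 0.00468 = 3.099e+05.
Re > 4000 → turbulent. Relative roughness ε/D = 0.00227/0.0698 = 0.0325. Haaland: 1/√f = -1.8 log₁₀[(0.0325/3.7)^1.11 + 6.9/3.099e+05] = -1.8 log₁₀[0.00522 + 2.23e-05] = 4.105, so f = 0.05935.
Darcy-Weisbach: ΔP = f(L/D)(ρV²/2) = 0.05935·(2.21/0.0698)·(1800·11.54²/2) = 0.05935·31.66·1.199e+05 = 2.253e+05 Pa.

ΔP ≈ 225000 Pa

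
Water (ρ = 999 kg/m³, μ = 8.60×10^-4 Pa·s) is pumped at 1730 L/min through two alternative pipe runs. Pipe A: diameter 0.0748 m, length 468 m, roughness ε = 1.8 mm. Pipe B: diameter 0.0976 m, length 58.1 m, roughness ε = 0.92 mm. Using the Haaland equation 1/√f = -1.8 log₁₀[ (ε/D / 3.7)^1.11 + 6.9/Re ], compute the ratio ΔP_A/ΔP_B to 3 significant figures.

Pipe A: V = Q/A = 0.02883/0.004394 = 6.561 m/s; Re = 5.701e+05; ε/D = 0.0241; Haaland → f = 0.05244; ΔP_A = f(L/D)(ρV²/2) = 7.056e+06 Pa.
Pipe B: V = Q/A = 0.02883/0.007482 = 3.854 m/s; Re = 4.369e+05; ε/D = 0.00943; Haaland → f = 0.03737; ΔP_B = f(L/D)(ρV²/2) = 1.65e+05 Pa.
ΔP_A/ΔP_B = 7.056e+06/1.65e+05 = 42.8.

ΔP_A/ΔP_B ≈ 42.8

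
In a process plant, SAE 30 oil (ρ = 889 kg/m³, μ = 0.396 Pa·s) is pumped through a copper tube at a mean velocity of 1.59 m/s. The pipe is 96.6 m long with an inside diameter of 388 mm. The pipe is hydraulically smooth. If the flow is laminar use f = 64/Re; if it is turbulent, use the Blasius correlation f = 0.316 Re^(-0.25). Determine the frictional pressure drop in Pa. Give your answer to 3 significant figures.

ΔP ≈ 12900 Pa

Reynolds number Re = ρVD/μ = 889 · 1.59 · 0.388 / 0.396 = 1385.
Re < 2300 → laminar flow, so f = 64/Re = 64/1385 = 0.04621 (the turbulent correlation is not needed).
Darcy-Weisbach: ΔP = f(L/D)(ρV²/2) = 0.04621·(96.6/0.388)·(889·1.59²/2) = 0.04621·249·1124 = 1.293e+04 Pa.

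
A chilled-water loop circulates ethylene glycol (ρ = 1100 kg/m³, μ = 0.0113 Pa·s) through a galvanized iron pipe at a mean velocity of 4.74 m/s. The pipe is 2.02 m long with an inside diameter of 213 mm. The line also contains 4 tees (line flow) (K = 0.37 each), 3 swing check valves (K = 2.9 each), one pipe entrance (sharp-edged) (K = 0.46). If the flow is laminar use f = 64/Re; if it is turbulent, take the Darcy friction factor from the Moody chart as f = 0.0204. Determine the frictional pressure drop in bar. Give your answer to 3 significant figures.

Reynolds number Re = ρVD/μ = 1100 · 4.74 · 0.213 / 0.0113 = 9.828e+04.
Re > 4000 → turbulent; use the Moody-chart value f = 0.0204.
Total minor-loss coefficient ΣK = 4·0.37 + 3·2.9 + 1·0.46 = 10.6.
ΔP = [f·L/D + ΣK]·(ρV²/2) = [0.0204·2.02/0.213 + 10.6]·(1100·4.74²/2) = [0.1935 + 10.6]·1.236e+04 = 1.339e+05 Pa.
ΔP = 1.339e+05 Pa = 1.34 bar.

ΔP ≈ 1.34 bar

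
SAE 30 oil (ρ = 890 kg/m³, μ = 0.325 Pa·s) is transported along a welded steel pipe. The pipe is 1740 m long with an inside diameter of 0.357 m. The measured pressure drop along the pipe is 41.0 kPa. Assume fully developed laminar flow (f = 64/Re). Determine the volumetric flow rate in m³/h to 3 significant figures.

Q ≈ 104 m³/h

For laminar flow, f = 64/Re with Re = ρVD/μ, so Darcy-Weisbach reduces to ΔP = 32μLV/D². Solving for V: V = ΔP·D²/(32μL) = 4.1e+04·(0.357)²/(32·0.325·1740) = 0.2888 m/s.
Check: Re = ρVD/μ = 890·0.2888·0.357/0.325 = 282.3 < 2300, so the laminar assumption holds.
Q = V·A = 0.2888·(π/4·0.357²) = 0.0289 m³/s = 104 m³/h.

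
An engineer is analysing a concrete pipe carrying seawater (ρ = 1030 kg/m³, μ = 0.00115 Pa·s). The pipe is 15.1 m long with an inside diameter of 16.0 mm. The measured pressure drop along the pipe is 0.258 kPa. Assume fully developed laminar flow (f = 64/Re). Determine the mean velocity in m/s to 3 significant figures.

V ≈ 0.119 m/s

For laminar flow, f = 64/Re with Re = ρVD/μ, so Darcy-Weisbach reduces to ΔP = 32μLV/D². Solving for V: V = ΔP·D²/(32μL) = 258·(0.016)²/(32·0.00115·15.1) = 0.1189 m/s.
Check: Re = ρVD/μ = 1030·0.1189·0.016/0.00115 = 1703 < 2300, so the laminar assumption holds.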